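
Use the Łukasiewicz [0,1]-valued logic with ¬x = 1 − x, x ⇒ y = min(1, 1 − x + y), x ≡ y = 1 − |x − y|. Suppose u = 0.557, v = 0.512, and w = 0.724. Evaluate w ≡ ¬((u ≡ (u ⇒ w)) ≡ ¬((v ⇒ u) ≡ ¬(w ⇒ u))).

u ⇒ w = min(1, 1 − 0.557 + 0.724) = min(1, 1.167) = 1.000
u ≡ (u ⇒ w) = 1 − |0.557 − 1.000| = 1 − 0.443 = 0.557
v ⇒ u = min(1, 1 − 0.512 + 0.557) = min(1, 1.045) = 1.000
w ⇒ u = min(1, 1 − 0.724 + 0.557) = min(1, 0.833) = 0.833
¬(w ⇒ u) = 1 − 0.833 = 0.167
(v ⇒ u) ≡ ¬(w ⇒ u) = 1 − |1.000 − 0.167| = 1 − 0.833 = 0.167
¬((v ⇒ u) ≡ ¬(w ⇒ u)) = 1 − 0.167 = 0.833
(u ≡ (u ⇒ w)) ≡ ¬((v ⇒ u) ≡ ¬(w ⇒ u)) = 1 − |0.557 − 0.833| = 1 − 0.276 = 0.724
¬((u ≡ (u ⇒ w)) ≡ ¬((v ⇒ u) ≡ ¬(w ⇒ u))) = 1 − 0.724 = 0.276
w ≡ ¬((u ≡ (u ⇒ w)) ≡ ¬((v ⇒ u) ≡ ¬(w ⇒ u))) = 1 − |0.724 − 0.276| = 1 − 0.448 = 0.552

0.552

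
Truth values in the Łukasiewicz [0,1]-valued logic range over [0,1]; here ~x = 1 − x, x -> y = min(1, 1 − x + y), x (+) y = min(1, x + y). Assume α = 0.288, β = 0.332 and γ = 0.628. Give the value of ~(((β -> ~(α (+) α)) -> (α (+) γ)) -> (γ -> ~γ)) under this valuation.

0.172

α (+) α = min(1, 0.288 + 0.288) = min(1, 0.576) = 0.576
~(α (+) α) = 1 − 0.576 = 0.424
β -> ~(α (+) α) = min(1, 1 − 0.332 + 0.424) = min(1, 1.092) = 1.000
α (+) γ = min(1, 0.288 + 0.628) = min(1, 0.916) = 0.916
(β -> ~(α (+) α)) -> (α (+) γ) = min(1, 1 − 1.000 + 0.916) = min(1, 0.916) = 0.916
~γ = 1 − 0.628 = 0.372
γ -> ~γ = min(1, 1 − 0.628 + 0.372) = min(1, 0.744) = 0.744
((β -> ~(α (+) α)) -> (α (+) γ)) -> (γ -> ~γ) = min(1, 1 − 0.916 + 0.744) = min(1, 0.828) = 0.828
~(((β -> ~(α (+) α)) -> (α (+) γ)) -> (γ -> ~γ)) = 1 − 0.828 = 0.172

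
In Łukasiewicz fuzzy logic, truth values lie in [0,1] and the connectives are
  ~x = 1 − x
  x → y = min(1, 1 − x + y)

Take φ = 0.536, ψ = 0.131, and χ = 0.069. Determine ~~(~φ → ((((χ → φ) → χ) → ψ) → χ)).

0.605

~φ = 1 − 0.536 = 0.464
χ → φ = min(1, 1 − 0.069 + 0.536) = min(1, 1.467) = 1.000
(χ → φ) → χ = min(1, 1 − 1.000 + 0.069) = min(1, 0.069) = 0.069
((χ → φ) → χ) → ψ = min(1, 1 − 0.069 + 0.131) = min(1, 1.062) = 1.000
(((χ → φ) → χ) → ψ) → χ = min(1, 1 − 1.000 + 0.069) = min(1, 0.069) = 0.069
~φ → ((((χ → φ) → χ) → ψ) → χ) = min(1, 1 − 0.464 + 0.069) = min(1, 0.605) = 0.605
~(~φ → ((((χ → φ) → χ) → ψ) → χ)) = 1 − 0.605 = 0.395
~~(~φ → ((((χ → φ) → χ) → ψ) → χ)) = 1 − 0.395 = 0.605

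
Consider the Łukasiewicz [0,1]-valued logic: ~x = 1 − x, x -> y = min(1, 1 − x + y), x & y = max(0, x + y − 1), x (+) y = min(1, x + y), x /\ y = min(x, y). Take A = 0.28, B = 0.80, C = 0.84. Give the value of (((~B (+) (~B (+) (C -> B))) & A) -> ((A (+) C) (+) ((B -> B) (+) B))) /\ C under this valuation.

0.84

~B = 1 − 0.80 = 0.20
C -> B = min(1, 1 − 0.84 + 0.80) = min(1, 0.96) = 0.96
~B (+) (C -> B) = min(1, 0.20 + 0.96) = min(1, 1.16) = 1.00
~B (+) (~B (+) (C -> B)) = min(1, 0.20 + 1.00) = min(1, 1.20) = 1.00
(~B (+) (~B (+) (C -> B))) & A = max(0, 1.00 + 0.28 − 1) = max(0, 0.28) = 0.28
A (+) C = min(1, 0.28 + 0.84) = min(1, 1.12) = 1.00
B -> B = min(1, 1 − 0.80 + 0.80) = min(1, 1.00) = 1.00
(B -> B) (+) B = min(1, 1.00 + 0.80) = min(1, 1.80) = 1.00
(A (+) C) (+) ((B -> B) (+) B) = min(1, 1.00 + 1.00) = min(1, 2.00) = 1.00
((~B (+) (~B (+) (C -> B))) & A) -> ((A (+) C) (+) ((B -> B) (+) B)) = min(1, 1 − 0.28 + 1.00) = min(1, 1.72) = 1.00
(((~B (+) (~B (+) (C -> B))) & A) -> ((A (+) C) (+) ((B -> B) (+) B))) /\ C = min(1.00, 0.84) = 0.84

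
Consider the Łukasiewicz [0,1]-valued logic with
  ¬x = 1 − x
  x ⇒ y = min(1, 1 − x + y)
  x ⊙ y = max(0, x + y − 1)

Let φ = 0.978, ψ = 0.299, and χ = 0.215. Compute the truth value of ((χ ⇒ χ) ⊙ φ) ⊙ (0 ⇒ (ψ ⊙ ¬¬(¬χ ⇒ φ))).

0.978

χ ⇒ χ = min(1, 1 − 0.215 + 0.215) = min(1, 1.000) = 1.000
(χ ⇒ χ) ⊙ φ = max(0, 1.000 + 0.978 − 1) = max(0, 0.978) = 0.978
¬χ = 1 − 0.215 = 0.785
¬χ ⇒ φ = min(1, 1 − 0.785 + 0.978) = min(1, 1.193) = 1.000
¬(¬χ ⇒ φ) = 1 − 1.000 = 0.000
¬¬(¬χ ⇒ φ) = 1 − 0.000 = 1.000
ψ ⊙ ¬¬(¬χ ⇒ φ) = max(0, 0.299 + 1.000 − 1) = max(0, 0.299) = 0.299
0 ⇒ (ψ ⊙ ¬¬(¬χ ⇒ φ)) = min(1, 1 − 0.000 + 0.299) = min(1, 1.299) = 1.000
((χ ⇒ χ) ⊙ φ) ⊙ (0 ⇒ (ψ ⊙ ¬¬(¬χ ⇒ φ))) = max(0, 0.978 + 1.000 − 1) = max(0, 0.978) = 0.978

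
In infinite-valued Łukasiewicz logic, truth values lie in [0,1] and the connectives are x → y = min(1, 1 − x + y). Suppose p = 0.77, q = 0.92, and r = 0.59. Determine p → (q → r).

q → r = min(1, 1 − 0.92 + 0.59) = min(1, 0.67) = 0.67
p → (q → r) = min(1, 1 − 0.77 + 0.67) = min(1, 0.90) = 0.90

0.90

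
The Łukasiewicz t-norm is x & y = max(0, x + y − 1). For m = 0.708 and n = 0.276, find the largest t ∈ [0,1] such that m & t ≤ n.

The residuum of the Łukasiewicz t-norm gives the supremum: min(1, 1 − 0.708 + 0.276).
1 − 0.708 + 0.276 = 0.568, so t = min(1, 0.568) = 0.568.
Check: 0.708 & 0.568 = max(0, 0.276) = 0.276 ≤ 0.276.

0.568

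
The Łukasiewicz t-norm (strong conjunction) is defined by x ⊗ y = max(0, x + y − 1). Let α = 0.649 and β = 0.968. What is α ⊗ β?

0.617

α ⊗ β = max(0, 0.649 + 0.968 − 1) = max(0, 0.617) = 0.617
For comparison, the Gödel (minimum) t-norm min(x, y) would give 0.649.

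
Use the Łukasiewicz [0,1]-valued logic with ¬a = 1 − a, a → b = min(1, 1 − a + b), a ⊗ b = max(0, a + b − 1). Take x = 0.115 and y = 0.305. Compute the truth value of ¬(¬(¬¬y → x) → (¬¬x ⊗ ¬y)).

0.190

¬y = 1 − 0.305 = 0.695
¬¬y = 1 − 0.695 = 0.305
¬¬y → x = min(1, 1 − 0.305 + 0.115) = min(1, 0.810) = 0.810
¬(¬¬y → x) = 1 − 0.810 = 0.190
¬x = 1 − 0.115 = 0.885
¬¬x = 1 − 0.885 = 0.115
¬¬x ⊗ ¬y = max(0, 0.115 + 0.695 − 1) = max(0, -0.190) = 0.000
¬(¬¬y → x) → (¬¬x ⊗ ¬y) = min(1, 1 − 0.190 + 0.000) = min(1, 0.810) = 0.810
¬(¬(¬¬y → x) → (¬¬x ⊗ ¬y)) = 1 − 0.810 = 0.190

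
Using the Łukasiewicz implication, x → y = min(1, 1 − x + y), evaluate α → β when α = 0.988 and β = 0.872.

0.884

α → β = min(1, 1 − 0.988 + 0.872) = min(1, 0.884) = 0.884
For comparison, the Gödel implication (1 if x ≤ y else y) would give 0.872.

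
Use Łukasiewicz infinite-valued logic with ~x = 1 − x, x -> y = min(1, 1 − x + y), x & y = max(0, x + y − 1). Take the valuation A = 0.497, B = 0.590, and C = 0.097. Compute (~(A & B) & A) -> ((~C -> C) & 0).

0.590

A & B = max(0, 0.497 + 0.590 − 1) = max(0, 0.087) = 0.087
~(A & B) = 1 − 0.087 = 0.913
~(A & B) & A = max(0, 0.913 + 0.497 − 1) = max(0, 0.410) = 0.410
~C = 1 − 0.097 = 0.903
~C -> C = min(1, 1 − 0.903 + 0.097) = min(1, 0.194) = 0.194
(~C -> C) & 0 = max(0, 0.194 + 0.000 − 1) = max(0, -0.806) = 0.000
(~(A & B) & A) -> ((~C -> C) & 0) = min(1, 1 − 0.410 + 0.000) = min(1, 0.590) = 0.590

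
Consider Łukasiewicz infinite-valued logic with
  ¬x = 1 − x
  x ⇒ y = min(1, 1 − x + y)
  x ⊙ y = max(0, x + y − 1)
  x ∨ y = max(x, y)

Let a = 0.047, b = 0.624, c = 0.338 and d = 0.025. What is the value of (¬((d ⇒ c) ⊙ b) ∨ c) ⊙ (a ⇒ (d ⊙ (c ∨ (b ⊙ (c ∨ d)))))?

d ⇒ c = min(1, 1 − 0.025 + 0.338) = min(1, 1.313) = 1.000
(d ⇒ c) ⊙ b = max(0, 1.000 + 0.624 − 1) = max(0, 0.624) = 0.624
¬((d ⇒ c) ⊙ b) = 1 − 0.624 = 0.376
¬((d ⇒ c) ⊙ b) ∨ c = max(0.376, 0.338) = 0.376
c ∨ d = max(0.338, 0.025) = 0.338
b ⊙ (c ∨ d) = max(0, 0.624 + 0.338 − 1) = max(0, -0.038) = 0.000
c ∨ (b ⊙ (c ∨ d)) = max(0.338, 0.000) = 0.338
d ⊙ (c ∨ (b ⊙ (c ∨ d))) = max(0, 0.025 + 0.338 − 1) = max(0, -0.637) = 0.000
a ⇒ (d ⊙ (c ∨ (b ⊙ (c ∨ d)))) = min(1, 1 − 0.047 + 0.000) = min(1, 0.953) = 0.953
(¬((d ⇒ c) ⊙ b) ∨ c) ⊙ (a ⇒ (d ⊙ (c ∨ (b ⊙ (c ∨ d))))) = max(0, 0.376 + 0.953 − 1) = max(0, 0.329) = 0.329

0.329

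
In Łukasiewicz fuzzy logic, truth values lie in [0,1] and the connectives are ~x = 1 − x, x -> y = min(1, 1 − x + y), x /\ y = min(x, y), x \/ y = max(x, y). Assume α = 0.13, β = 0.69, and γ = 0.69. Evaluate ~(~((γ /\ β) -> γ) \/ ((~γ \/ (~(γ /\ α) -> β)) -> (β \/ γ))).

0.13

γ /\ β = min(0.69, 0.69) = 0.69
(γ /\ β) -> γ = min(1, 1 − 0.69 + 0.69) = min(1, 1.00) = 1.00
~((γ /\ β) -> γ) = 1 − 1.00 = 0.00
~γ = 1 − 0.69 = 0.31
γ /\ α = min(0.69, 0.13) = 0.13
~(γ /\ α) = 1 − 0.13 = 0.87
~(γ /\ α) -> β = min(1, 1 − 0.87 + 0.69) = min(1, 0.82) = 0.82
~γ \/ (~(γ /\ α) -> β) = max(0.31, 0.82) = 0.82
β \/ γ = max(0.69, 0.69) = 0.69
(~γ \/ (~(γ /\ α) -> β)) -> (β \/ γ) = min(1, 1 − 0.82 + 0.69) = min(1, 0.87) = 0.87
~((γ /\ β) -> γ) \/ ((~γ \/ (~(γ /\ α) -> β)) -> (β \/ γ)) = max(0.00, 0.87) = 0.87
~(~((γ /\ β) -> γ) \/ ((~γ \/ (~(γ /\ α) -> β)) -> (β \/ γ))) = 1 − 0.87 = 0.13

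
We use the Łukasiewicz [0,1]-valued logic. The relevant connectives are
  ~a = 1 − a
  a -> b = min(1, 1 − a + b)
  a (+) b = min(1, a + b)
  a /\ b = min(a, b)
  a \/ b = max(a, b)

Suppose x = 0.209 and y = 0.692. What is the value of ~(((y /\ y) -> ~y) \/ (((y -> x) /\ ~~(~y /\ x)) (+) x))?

y /\ y = min(0.692, 0.692) = 0.692
~y = 1 − 0.692 = 0.308
(y /\ y) -> ~y = min(1, 1 − 0.692 + 0.308) = min(1, 0.616) = 0.616
y -> x = min(1, 1 − 0.692 + 0.209) = min(1, 0.517) = 0.517
~y /\ x = min(0.308, 0.209) = 0.209
~(~y /\ x) = 1 − 0.209 = 0.791
~~(~y /\ x) = 1 − 0.791 = 0.209
(y -> x) /\ ~~(~y /\ x) = min(0.517, 0.209) = 0.209
((y -> x) /\ ~~(~y /\ x)) (+) x = min(1, 0.209 + 0.209) = min(1, 0.418) = 0.418
((y /\ y) -> ~y) \/ (((y -> x) /\ ~~(~y /\ x)) (+) x) = max(0.616, 0.418) = 0.616
~(((y /\ y) -> ~y) \/ (((y -> x) /\ ~~(~y /\ x)) (+) x)) = 1 − 0.616 = 0.384

0.384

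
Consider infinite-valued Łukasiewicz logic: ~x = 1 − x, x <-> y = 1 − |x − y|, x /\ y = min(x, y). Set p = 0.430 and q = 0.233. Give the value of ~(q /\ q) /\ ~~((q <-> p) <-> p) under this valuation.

q /\ q = min(0.233, 0.233) = 0.233
~(q /\ q) = 1 − 0.233 = 0.767
q <-> p = 1 − |0.233 − 0.430| = 1 − 0.197 = 0.803
(q <-> p) <-> p = 1 − |0.803 − 0.430| = 1 − 0.373 = 0.627
~((q <-> p) <-> p) = 1 − 0.627 = 0.373
~~((q <-> p) <-> p) = 1 − 0.373 = 0.627
~(q /\ q) /\ ~~((q <-> p) <-> p) = min(0.767, 0.627) = 0.627

0.627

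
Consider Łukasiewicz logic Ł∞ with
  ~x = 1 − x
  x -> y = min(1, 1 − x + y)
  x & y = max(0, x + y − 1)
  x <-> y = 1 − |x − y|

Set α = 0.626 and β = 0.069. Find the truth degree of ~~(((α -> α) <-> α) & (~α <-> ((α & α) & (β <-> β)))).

0.504

α -> α = min(1, 1 − 0.626 + 0.626) = min(1, 1.000) = 1.000
(α -> α) <-> α = 1 − |1.000 − 0.626| = 1 − 0.374 = 0.626
~α = 1 − 0.626 = 0.374
α & α = max(0, 0.626 + 0.626 − 1) = max(0, 0.252) = 0.252
β <-> β = 1 − |0.069 − 0.069| = 1 − 0.000 = 1.000
(α & α) & (β <-> β) = max(0, 0.252 + 1.000 − 1) = max(0, 0.252) = 0.252
~α <-> ((α & α) & (β <-> β)) = 1 − |0.374 − 0.252| = 1 − 0.122 = 0.878
((α -> α) <-> α) & (~α <-> ((α & α) & (β <-> β))) = max(0, 0.626 + 0.878 − 1) = max(0, 0.504) = 0.504
~(((α -> α) <-> α) & (~α <-> ((α & α) & (β <-> β)))) = 1 − 0.504 = 0.496
~~(((α -> α) <-> α) & (~α <-> ((α & α) & (β <-> β)))) = 1 − 0.496 = 0.504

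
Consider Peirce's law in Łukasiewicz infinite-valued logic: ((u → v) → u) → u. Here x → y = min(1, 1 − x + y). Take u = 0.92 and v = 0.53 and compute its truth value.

u → v = min(1, 1 − 0.92 + 0.53) = min(1, 0.61) = 0.61
(u → v) → u = min(1, 1 − 0.61 + 0.92) = min(1, 1.31) = 1.00
((u → v) → u) → u = min(1, 1 − 1.00 + 0.92) = min(1, 0.92) = 0.92
(The value 0.92 < 1 shows this instance is not satisfied; not a Ł∞-tautology in general.)

0.92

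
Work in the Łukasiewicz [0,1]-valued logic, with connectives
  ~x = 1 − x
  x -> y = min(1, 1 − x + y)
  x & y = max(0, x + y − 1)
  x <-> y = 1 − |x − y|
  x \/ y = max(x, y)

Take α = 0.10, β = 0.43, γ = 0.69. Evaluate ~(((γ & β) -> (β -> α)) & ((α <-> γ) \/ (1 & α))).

0.59

γ & β = max(0, 0.69 + 0.43 − 1) = max(0, 0.12) = 0.12
β -> α = min(1, 1 − 0.43 + 0.10) = min(1, 0.67) = 0.67
(γ & β) -> (β -> α) = min(1, 1 − 0.12 + 0.67) = min(1, 1.55) = 1.00
α <-> γ = 1 − |0.10 − 0.69| = 1 − 0.59 = 0.41
1 & α = max(0, 1.00 + 0.10 − 1) = max(0, 0.10) = 0.10
(α <-> γ) \/ (1 & α) = max(0.41, 0.10) = 0.41
((γ & β) -> (β -> α)) & ((α <-> γ) \/ (1 & α)) = max(0, 1.00 + 0.41 − 1) = max(0, 0.41) = 0.41
~(((γ & β) -> (β -> α)) & ((α <-> γ) \/ (1 & α))) = 1 − 0.41 = 0.59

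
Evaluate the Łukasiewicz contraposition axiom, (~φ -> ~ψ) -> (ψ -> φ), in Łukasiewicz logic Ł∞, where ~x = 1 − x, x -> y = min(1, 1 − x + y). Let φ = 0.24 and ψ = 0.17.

~φ = 1 − 0.24 = 0.76
~ψ = 1 − 0.17 = 0.83
~φ -> ~ψ = min(1, 1 − 0.76 + 0.83) = min(1, 1.07) = 1.00
ψ -> φ = min(1, 1 − 0.17 + 0.24) = min(1, 1.07) = 1.00
(~φ -> ~ψ) -> (ψ -> φ) = min(1, 1 − 1.00 + 1.00) = min(1, 1.00) = 1.00
(As expected: an axiom of Ł∞, always 1.)

1.00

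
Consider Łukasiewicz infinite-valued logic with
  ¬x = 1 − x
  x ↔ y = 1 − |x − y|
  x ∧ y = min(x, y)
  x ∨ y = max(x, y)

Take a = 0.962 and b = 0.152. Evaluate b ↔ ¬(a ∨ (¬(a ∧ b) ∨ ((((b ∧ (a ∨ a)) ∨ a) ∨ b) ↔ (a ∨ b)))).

a ∧ b = min(0.962, 0.152) = 0.152
¬(a ∧ b) = 1 − 0.152 = 0.848
a ∨ a = max(0.962, 0.962) = 0.962
b ∧ (a ∨ a) = min(0.152, 0.962) = 0.152
(b ∧ (a ∨ a)) ∨ a = max(0.152, 0.962) = 0.962
((b ∧ (a ∨ a)) ∨ a) ∨ b = max(0.962, 0.152) = 0.962
a ∨ b = max(0.962, 0.152) = 0.962
(((b ∧ (a ∨ a)) ∨ a) ∨ b) ↔ (a ∨ b) = 1 − |0.962 − 0.962| = 1 − 0.000 = 1.000
¬(a ∧ b) ∨ ((((b ∧ (a ∨ a)) ∨ a) ∨ b) ↔ (a ∨ b)) = max(0.848, 1.000) = 1.000
a ∨ (¬(a ∧ b) ∨ ((((b ∧ (a ∨ a)) ∨ a) ∨ b) ↔ (a ∨ b))) = max(0.962, 1.000) = 1.000
¬(a ∨ (¬(a ∧ b) ∨ ((((b ∧ (a ∨ a)) ∨ a) ∨ b) ↔ (a ∨ b)))) = 1 − 1.000 = 0.000
b ↔ ¬(a ∨ (¬(a ∧ b) ∨ ((((b ∧ (a ∨ a)) ∨ a) ∨ b) ↔ (a ∨ b)))) = 1 − |0.152 − 0.000| = 1 − 0.152 = 0.848

0.848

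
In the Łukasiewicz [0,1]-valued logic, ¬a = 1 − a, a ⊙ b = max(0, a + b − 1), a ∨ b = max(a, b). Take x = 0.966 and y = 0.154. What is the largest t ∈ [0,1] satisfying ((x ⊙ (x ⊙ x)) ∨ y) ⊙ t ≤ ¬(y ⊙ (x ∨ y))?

0.982

x ⊙ x = max(0, 0.966 + 0.966 − 1) = max(0, 0.932) = 0.932
x ⊙ (x ⊙ x) = max(0, 0.966 + 0.932 − 1) = max(0, 0.898) = 0.898
(x ⊙ (x ⊙ x)) ∨ y = max(0.898, 0.154) = 0.898
So the left factor is (x ⊙ (x ⊙ x)) ∨ y = 0.898.
x ∨ y = max(0.966, 0.154) = 0.966
y ⊙ (x ∨ y) = max(0, 0.154 + 0.966 − 1) = max(0, 0.120) = 0.120
¬(y ⊙ (x ∨ y)) = 1 − 0.120 = 0.880
So the right-hand bound is ¬(y ⊙ (x ∨ y)) = 0.880.
The residuum of the Łukasiewicz t-norm gives the supremum: min(1, 1 − 0.898 + 0.880).
1 − 0.898 + 0.880 = 0.982, so t = min(1, 0.982) = 0.982.
Check: 0.898 ⊙ 0.982 = max(0, 0.880) = 0.880 ≤ 0.880.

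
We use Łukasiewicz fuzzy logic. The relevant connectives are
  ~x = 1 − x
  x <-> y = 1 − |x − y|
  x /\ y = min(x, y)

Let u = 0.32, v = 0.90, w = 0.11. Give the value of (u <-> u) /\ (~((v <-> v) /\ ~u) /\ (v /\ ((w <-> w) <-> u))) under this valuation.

u <-> u = 1 − |0.32 − 0.32| = 1 − 0.00 = 1.00
v <-> v = 1 − |0.90 − 0.90| = 1 − 0.00 = 1.00
~u = 1 − 0.32 = 0.68
(v <-> v) /\ ~u = min(1.00, 0.68) = 0.68
~((v <-> v) /\ ~u) = 1 − 0.68 = 0.32
w <-> w = 1 − |0.11 − 0.11| = 1 − 0.00 = 1.00
(w <-> w) <-> u = 1 − |1.00 − 0.32| = 1 − 0.68 = 0.32
v /\ ((w <-> w) <-> u) = min(0.90, 0.32) = 0.32
~((v <-> v) /\ ~u) /\ (v /\ ((w <-> w) <-> u)) = min(0.32, 0.32) = 0.32
(u <-> u) /\ (~((v <-> v) /\ ~u) /\ (v /\ ((w <-> w) <-> u))) = min(1.00, 0.32) = 0.32

0.32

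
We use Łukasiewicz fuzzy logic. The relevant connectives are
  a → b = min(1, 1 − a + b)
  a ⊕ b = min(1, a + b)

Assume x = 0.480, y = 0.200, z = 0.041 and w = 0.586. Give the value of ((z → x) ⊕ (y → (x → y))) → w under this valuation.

z → x = min(1, 1 − 0.041 + 0.480) = min(1, 1.439) = 1.000
x → y = min(1, 1 − 0.480 + 0.200) = min(1, 0.720) = 0.720
y → (x → y) = min(1, 1 − 0.200 + 0.720) = min(1, 1.520) = 1.000
(z → x) ⊕ (y → (x → y)) = min(1, 1.000 + 1.000) = min(1, 2.000) = 1.000
((z → x) ⊕ (y → (x → y))) → w = min(1, 1 − 1.000 + 0.586) = min(1, 0.586) = 0.586

0.586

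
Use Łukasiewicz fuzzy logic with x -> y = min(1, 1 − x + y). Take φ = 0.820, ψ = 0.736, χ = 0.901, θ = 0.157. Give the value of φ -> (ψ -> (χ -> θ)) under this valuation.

0.700

χ -> θ = min(1, 1 − 0.901 + 0.157) = min(1, 0.256) = 0.256
ψ -> (χ -> θ) = min(1, 1 − 0.736 + 0.256) = min(1, 0.520) = 0.520
φ -> (ψ -> (χ -> θ)) = min(1, 1 − 0.820 + 0.520) = min(1, 0.700) = 0.700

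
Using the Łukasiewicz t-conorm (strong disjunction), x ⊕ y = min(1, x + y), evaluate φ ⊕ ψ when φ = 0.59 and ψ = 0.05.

φ ⊕ ψ = min(1, 0.59 + 0.05) = min(1, 0.64) = 0.64
For comparison, the Gödel t-conorm max(x, y) would give 0.59.

0.64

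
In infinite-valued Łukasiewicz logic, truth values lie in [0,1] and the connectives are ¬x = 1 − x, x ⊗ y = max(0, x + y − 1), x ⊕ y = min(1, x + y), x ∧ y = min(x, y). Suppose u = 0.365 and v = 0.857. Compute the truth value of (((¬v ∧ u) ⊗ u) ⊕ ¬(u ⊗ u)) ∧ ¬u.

¬v = 1 − 0.857 = 0.143
¬v ∧ u = min(0.143, 0.365) = 0.143
(¬v ∧ u) ⊗ u = max(0, 0.143 + 0.365 − 1) = max(0, -0.492) = 0.000
u ⊗ u = max(0, 0.365 + 0.365 − 1) = max(0, -0.270) = 0.000
¬(u ⊗ u) = 1 − 0.000 = 1.000
((¬v ∧ u) ⊗ u) ⊕ ¬(u ⊗ u) = min(1, 0.000 + 1.000) = min(1, 1.000) = 1.000
¬u = 1 − 0.365 = 0.635
(((¬v ∧ u) ⊗ u) ⊕ ¬(u ⊗ u)) ∧ ¬u = min(1.000, 0.635) = 0.635

0.635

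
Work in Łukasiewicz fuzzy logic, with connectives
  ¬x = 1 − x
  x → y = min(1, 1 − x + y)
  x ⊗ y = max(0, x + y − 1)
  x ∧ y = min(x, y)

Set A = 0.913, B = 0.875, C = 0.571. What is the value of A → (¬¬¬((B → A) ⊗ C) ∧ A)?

0.516

B → A = min(1, 1 − 0.875 + 0.913) = min(1, 1.038) = 1.000
(B → A) ⊗ C = max(0, 1.000 + 0.571 − 1) = max(0, 0.571) = 0.571
¬((B → A) ⊗ C) = 1 − 0.571 = 0.429
¬¬((B → A) ⊗ C) = 1 − 0.429 = 0.571
¬¬¬((B → A) ⊗ C) = 1 − 0.571 = 0.429
¬¬¬((B → A) ⊗ C) ∧ A = min(0.429, 0.913) = 0.429
A → (¬¬¬((B → A) ⊗ C) ∧ A) = min(1, 1 − 0.913 + 0.429) = min(1, 0.516) = 0.516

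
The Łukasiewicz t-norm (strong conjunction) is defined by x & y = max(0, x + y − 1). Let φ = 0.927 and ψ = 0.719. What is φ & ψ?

0.646

φ & ψ = max(0, 0.927 + 0.719 − 1) = max(0, 0.646) = 0.646
For comparison, the Gödel (minimum) t-norm min(x, y) would give 0.719.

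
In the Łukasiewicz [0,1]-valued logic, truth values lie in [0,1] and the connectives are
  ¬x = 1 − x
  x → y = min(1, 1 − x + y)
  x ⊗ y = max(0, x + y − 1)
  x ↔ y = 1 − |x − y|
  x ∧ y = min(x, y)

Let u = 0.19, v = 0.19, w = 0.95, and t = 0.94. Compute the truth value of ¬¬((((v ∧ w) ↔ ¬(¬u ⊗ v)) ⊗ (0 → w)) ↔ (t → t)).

v ∧ w = min(0.19, 0.95) = 0.19
¬u = 1 − 0.19 = 0.81
¬u ⊗ v = max(0, 0.81 + 0.19 − 1) = max(0, 0.00) = 0.00
¬(¬u ⊗ v) = 1 − 0.00 = 1.00
(v ∧ w) ↔ ¬(¬u ⊗ v) = 1 − |0.19 − 1.00| = 1 − 0.81 = 0.19
0 → w = min(1, 1 − 0.00 + 0.95) = min(1, 1.95) = 1.00
((v ∧ w) ↔ ¬(¬u ⊗ v)) ⊗ (0 → w) = max(0, 0.19 + 1.00 − 1) = max(0, 0.19) = 0.19
t → t = min(1, 1 − 0.94 + 0.94) = min(1, 1.00) = 1.00
(((v ∧ w) ↔ ¬(¬u ⊗ v)) ⊗ (0 → w)) ↔ (t → t) = 1 − |0.19 − 1.00| = 1 − 0.81 = 0.19
¬((((v ∧ w) ↔ ¬(¬u ⊗ v)) ⊗ (0 → w)) ↔ (t → t)) = 1 − 0.19 = 0.81
¬¬((((v ∧ w) ↔ ¬(¬u ⊗ v)) ⊗ (0 → w)) ↔ (t → t)) = 1 − 0.81 = 0.19

0.19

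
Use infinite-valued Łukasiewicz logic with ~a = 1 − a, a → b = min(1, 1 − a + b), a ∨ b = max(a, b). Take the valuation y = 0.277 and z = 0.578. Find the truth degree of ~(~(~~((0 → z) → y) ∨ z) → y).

0.145

0 → z = min(1, 1 − 0.000 + 0.578) = min(1, 1.578) = 1.000
(0 → z) → y = min(1, 1 − 1.000 + 0.277) = min(1, 0.277) = 0.277
~((0 → z) → y) = 1 − 0.277 = 0.723
~~((0 → z) → y) = 1 − 0.723 = 0.277
~~((0 → z) → y) ∨ z = max(0.277, 0.578) = 0.578
~(~~((0 → z) → y) ∨ z) = 1 − 0.578 = 0.422
~(~~((0 → z) → y) ∨ z) → y = min(1, 1 − 0.422 + 0.277) = min(1, 0.855) = 0.855
~(~(~~((0 → z) → y) ∨ z) → y) = 1 − 0.855 = 0.145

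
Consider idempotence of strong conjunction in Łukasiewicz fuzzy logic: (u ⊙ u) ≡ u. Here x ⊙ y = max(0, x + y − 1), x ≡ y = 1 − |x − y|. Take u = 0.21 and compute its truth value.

u ⊙ u = max(0, 0.21 + 0.21 − 1) = max(0, -0.58) = 0.00
(u ⊙ u) ≡ u = 1 − |0.00 − 0.21| = 1 − 0.21 = 0.79
(The value 0.79 < 1 shows this instance is not satisfied; fails in Ł∞ since a ⊗ a = max(0, 2a−1) ≠ a in general.)

0.79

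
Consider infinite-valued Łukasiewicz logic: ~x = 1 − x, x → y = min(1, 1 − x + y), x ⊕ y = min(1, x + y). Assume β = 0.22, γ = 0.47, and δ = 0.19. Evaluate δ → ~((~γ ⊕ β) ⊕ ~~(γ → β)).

0.81

~γ = 1 − 0.47 = 0.53
~γ ⊕ β = min(1, 0.53 + 0.22) = min(1, 0.75) = 0.75
γ → β = min(1, 1 − 0.47 + 0.22) = min(1, 0.75) = 0.75
~(γ → β) = 1 − 0.75 = 0.25
~~(γ → β) = 1 − 0.25 = 0.75
(~γ ⊕ β) ⊕ ~~(γ → β) = min(1, 0.75 + 0.75) = min(1, 1.50) = 1.00
~((~γ ⊕ β) ⊕ ~~(γ → β)) = 1 − 1.00 = 0.00
δ → ~((~γ ⊕ β) ⊕ ~~(γ → β)) = min(1, 1 − 0.19 + 0.00) = min(1, 0.81) = 0.81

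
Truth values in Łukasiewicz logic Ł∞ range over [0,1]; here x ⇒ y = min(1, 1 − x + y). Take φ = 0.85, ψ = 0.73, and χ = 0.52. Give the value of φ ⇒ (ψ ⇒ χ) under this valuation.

ψ ⇒ χ = min(1, 1 − 0.73 + 0.52) = min(1, 0.79) = 0.79
φ ⇒ (ψ ⇒ χ) = min(1, 1 − 0.85 + 0.79) = min(1, 0.94) = 0.94

0.94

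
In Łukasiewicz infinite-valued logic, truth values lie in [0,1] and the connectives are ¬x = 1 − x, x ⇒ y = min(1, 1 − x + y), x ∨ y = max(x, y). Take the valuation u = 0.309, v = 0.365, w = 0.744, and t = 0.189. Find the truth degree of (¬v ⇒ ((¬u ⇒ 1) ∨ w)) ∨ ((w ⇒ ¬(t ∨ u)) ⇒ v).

¬v = 1 − 0.365 = 0.635
¬u = 1 − 0.309 = 0.691
¬u ⇒ 1 = min(1, 1 − 0.691 + 1.000) = min(1, 1.309) = 1.000
(¬u ⇒ 1) ∨ w = max(1.000, 0.744) = 1.000
¬v ⇒ ((¬u ⇒ 1) ∨ w) = min(1, 1 − 0.635 + 1.000) = min(1, 1.365) = 1.000
t ∨ u = max(0.189, 0.309) = 0.309
¬(t ∨ u) = 1 − 0.309 = 0.691
w ⇒ ¬(t ∨ u) = min(1, 1 − 0.744 + 0.691) = min(1, 0.947) = 0.947
(w ⇒ ¬(t ∨ u)) ⇒ v = min(1, 1 − 0.947 + 0.365) = min(1, 0.418) = 0.418
(¬v ⇒ ((¬u ⇒ 1) ∨ w)) ∨ ((w ⇒ ¬(t ∨ u)) ⇒ v) = max(1.000, 0.418) = 1.000

1.000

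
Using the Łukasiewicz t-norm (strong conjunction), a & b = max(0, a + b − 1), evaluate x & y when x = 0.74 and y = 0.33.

x & y = max(0, 0.74 + 0.33 − 1) = max(0, 0.07) = 0.07
For comparison, the Gödel (minimum) t-norm min(a, b) would give 0.33.

0.07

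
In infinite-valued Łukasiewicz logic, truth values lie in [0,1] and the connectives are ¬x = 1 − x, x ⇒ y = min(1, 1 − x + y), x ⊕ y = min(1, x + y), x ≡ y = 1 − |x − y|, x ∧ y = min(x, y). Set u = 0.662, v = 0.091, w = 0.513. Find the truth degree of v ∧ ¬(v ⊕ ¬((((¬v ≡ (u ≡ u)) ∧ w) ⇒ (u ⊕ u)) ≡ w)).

0.091

¬v = 1 − 0.091 = 0.909
u ≡ u = 1 − |0.662 − 0.662| = 1 − 0.000 = 1.000
¬v ≡ (u ≡ u) = 1 − |0.909 − 1.000| = 1 − 0.091 = 0.909
(¬v ≡ (u ≡ u)) ∧ w = min(0.909, 0.513) = 0.513
u ⊕ u = min(1, 0.662 + 0.662) = min(1, 1.324) = 1.000
((¬v ≡ (u ≡ u)) ∧ w) ⇒ (u ⊕ u) = min(1, 1 − 0.513 + 1.000) = min(1, 1.487) = 1.000
(((¬v ≡ (u ≡ u)) ∧ w) ⇒ (u ⊕ u)) ≡ w = 1 − |1.000 − 0.513| = 1 − 0.487 = 0.513
¬((((¬v ≡ (u ≡ u)) ∧ w) ⇒ (u ⊕ u)) ≡ w) = 1 − 0.513 = 0.487
v ⊕ ¬((((¬v ≡ (u ≡ u)) ∧ w) ⇒ (u ⊕ u)) ≡ w) = min(1, 0.091 + 0.487) = min(1, 0.578) = 0.578
¬(v ⊕ ¬((((¬v ≡ (u ≡ u)) ∧ w) ⇒ (u ⊕ u)) ≡ w)) = 1 − 0.578 = 0.422
v ∧ ¬(v ⊕ ¬((((¬v ≡ (u ≡ u)) ∧ w) ⇒ (u ⊕ u)) ≡ w)) = min(0.091, 0.422) = 0.091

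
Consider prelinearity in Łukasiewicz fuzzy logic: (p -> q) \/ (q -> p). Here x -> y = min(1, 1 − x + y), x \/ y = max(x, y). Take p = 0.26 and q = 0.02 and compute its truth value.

1.00

p -> q = min(1, 1 − 0.26 + 0.02) = min(1, 0.76) = 0.76
q -> p = min(1, 1 − 0.02 + 0.26) = min(1, 1.24) = 1.00
(p -> q) \/ (q -> p) = max(0.76, 1.00) = 1.00
(As expected: a Ł∞-tautology — holds in every MV-chain.)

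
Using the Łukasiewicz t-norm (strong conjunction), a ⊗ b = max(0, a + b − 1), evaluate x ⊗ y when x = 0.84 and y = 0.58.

x ⊗ y = max(0, 0.84 + 0.58 − 1) = max(0, 0.42) = 0.42
For comparison, the Gödel (minimum) t-norm min(a, b) would give 0.58.

0.42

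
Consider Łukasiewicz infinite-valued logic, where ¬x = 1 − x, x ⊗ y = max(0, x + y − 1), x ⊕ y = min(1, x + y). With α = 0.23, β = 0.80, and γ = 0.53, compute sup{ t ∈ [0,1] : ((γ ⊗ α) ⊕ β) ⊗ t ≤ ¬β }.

0.40

γ ⊗ α = max(0, 0.53 + 0.23 − 1) = max(0, -0.24) = 0.00
(γ ⊗ α) ⊕ β = min(1, 0.00 + 0.80) = min(1, 0.80) = 0.80
So the left factor is (γ ⊗ α) ⊕ β = 0.80.
¬β = 1 − 0.80 = 0.20
So the right-hand bound is ¬β = 0.20.
The residuum of the Łukasiewicz t-norm gives the supremum: min(1, 1 − 0.80 + 0.20).
1 − 0.80 + 0.20 = 0.40, so t = min(1, 0.40) = 0.40.
Check: 0.80 ⊗ 0.40 = max(0, 0.20) = 0.20 ≤ 0.20.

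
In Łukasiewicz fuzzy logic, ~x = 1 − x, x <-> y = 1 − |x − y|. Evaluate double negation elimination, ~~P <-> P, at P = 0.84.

~P = 1 − 0.84 = 0.16
~~P = 1 − 0.16 = 0.84
~~P <-> P = 1 − |0.84 − 0.84| = 1 − 0.00 = 1.00
(As expected: always 1 in Ł∞ since negation is involutive.)

1.00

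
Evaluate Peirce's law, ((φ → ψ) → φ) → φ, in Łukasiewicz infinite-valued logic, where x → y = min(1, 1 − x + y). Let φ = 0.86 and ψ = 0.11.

φ → ψ = min(1, 1 − 0.86 + 0.11) = min(1, 0.25) = 0.25
(φ → ψ) → φ = min(1, 1 − 0.25 + 0.86) = min(1, 1.61) = 1.00
((φ → ψ) → φ) → φ = min(1, 1 − 1.00 + 0.86) = min(1, 0.86) = 0.86
(The value 0.86 < 1 shows this instance is not satisfied; not a Ł∞-tautology in general.)

0.86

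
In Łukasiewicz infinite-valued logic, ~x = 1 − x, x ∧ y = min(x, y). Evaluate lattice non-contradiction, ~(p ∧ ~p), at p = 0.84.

~p = 1 − 0.84 = 0.16
p ∧ ~p = min(0.84, 0.16) = 0.16
~(p ∧ ~p) = 1 − 0.16 = 0.84
(The value 0.84 < 1 shows this instance is not satisfied; not a Ł∞-tautology — its value is 1 − min(a, 1−a).)

0.84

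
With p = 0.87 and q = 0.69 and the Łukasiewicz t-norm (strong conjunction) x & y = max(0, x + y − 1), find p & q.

0.56

p & q = max(0, 0.87 + 0.69 − 1) = max(0, 0.56) = 0.56
For comparison, the Gödel (minimum) t-norm min(x, y) would give 0.69.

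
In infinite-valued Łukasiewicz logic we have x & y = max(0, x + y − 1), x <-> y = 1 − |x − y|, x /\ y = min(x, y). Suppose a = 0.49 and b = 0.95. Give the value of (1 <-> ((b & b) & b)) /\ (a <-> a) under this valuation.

0.85

b & b = max(0, 0.95 + 0.95 − 1) = max(0, 0.90) = 0.90
(b & b) & b = max(0, 0.90 + 0.95 − 1) = max(0, 0.85) = 0.85
1 <-> ((b & b) & b) = 1 − |1.00 − 0.85| = 1 − 0.15 = 0.85
a <-> a = 1 − |0.49 − 0.49| = 1 − 0.00 = 1.00
(1 <-> ((b & b) & b)) /\ (a <-> a) = min(0.85, 1.00) = 0.85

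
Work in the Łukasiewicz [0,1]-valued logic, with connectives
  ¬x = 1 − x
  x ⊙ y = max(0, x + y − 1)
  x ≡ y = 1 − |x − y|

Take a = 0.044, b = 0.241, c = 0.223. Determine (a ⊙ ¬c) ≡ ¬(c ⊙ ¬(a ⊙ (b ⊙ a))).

0.223

¬c = 1 − 0.223 = 0.777
a ⊙ ¬c = max(0, 0.044 + 0.777 − 1) = max(0, -0.179) = 0.000
b ⊙ a = max(0, 0.241 + 0.044 − 1) = max(0, -0.715) = 0.000
a ⊙ (b ⊙ a) = max(0, 0.044 + 0.000 − 1) = max(0, -0.956) = 0.000
¬(a ⊙ (b ⊙ a)) = 1 − 0.000 = 1.000
c ⊙ ¬(a ⊙ (b ⊙ a)) = max(0, 0.223 + 1.000 − 1) = max(0, 0.223) = 0.223
¬(c ⊙ ¬(a ⊙ (b ⊙ a))) = 1 − 0.223 = 0.777
(a ⊙ ¬c) ≡ ¬(c ⊙ ¬(a ⊙ (b ⊙ a))) = 1 − |0.000 − 0.777| = 1 − 0.777 = 0.223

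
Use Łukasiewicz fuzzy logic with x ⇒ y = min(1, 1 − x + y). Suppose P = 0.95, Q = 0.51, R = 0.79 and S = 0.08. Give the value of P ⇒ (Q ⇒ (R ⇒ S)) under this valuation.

R ⇒ S = min(1, 1 − 0.79 + 0.08) = min(1, 0.29) = 0.29
Q ⇒ (R ⇒ S) = min(1, 1 − 0.51 + 0.29) = min(1, 0.78) = 0.78
P ⇒ (Q ⇒ (R ⇒ S)) = min(1, 1 − 0.95 + 0.78) = min(1, 0.83) = 0.83

0.83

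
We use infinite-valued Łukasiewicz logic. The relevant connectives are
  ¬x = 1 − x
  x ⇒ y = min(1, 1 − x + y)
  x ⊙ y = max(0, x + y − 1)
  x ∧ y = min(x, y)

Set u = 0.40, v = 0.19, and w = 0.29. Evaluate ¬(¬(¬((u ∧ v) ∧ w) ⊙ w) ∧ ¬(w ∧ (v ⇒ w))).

u ∧ v = min(0.40, 0.19) = 0.19
(u ∧ v) ∧ w = min(0.19, 0.29) = 0.19
¬((u ∧ v) ∧ w) = 1 − 0.19 = 0.81
¬((u ∧ v) ∧ w) ⊙ w = max(0, 0.81 + 0.29 − 1) = max(0, 0.10) = 0.10
¬(¬((u ∧ v) ∧ w) ⊙ w) = 1 − 0.10 = 0.90
v ⇒ w = min(1, 1 − 0.19 + 0.29) = min(1, 1.10) = 1.00
w ∧ (v ⇒ w) = min(0.29, 1.00) = 0.29
¬(w ∧ (v ⇒ w)) = 1 − 0.29 = 0.71
¬(¬((u ∧ v) ∧ w) ⊙ w) ∧ ¬(w ∧ (v ⇒ w)) = min(0.90, 0.71) = 0.71
¬(¬(¬((u ∧ v) ∧ w) ⊙ w) ∧ ¬(w ∧ (v ⇒ w))) = 1 − 0.71 = 0.29

0.29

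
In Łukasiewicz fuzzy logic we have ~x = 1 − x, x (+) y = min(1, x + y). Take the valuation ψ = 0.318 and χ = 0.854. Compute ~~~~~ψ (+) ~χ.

~ψ = 1 − 0.318 = 0.682
~~ψ = 1 − 0.682 = 0.318
~~~ψ = 1 − 0.318 = 0.682
~~~~ψ = 1 − 0.682 = 0.318
~~~~~ψ = 1 − 0.318 = 0.682
~χ = 1 − 0.854 = 0.146
~~~~~ψ (+) ~χ = min(1, 0.682 + 0.146) = min(1, 0.828) = 0.828

0.828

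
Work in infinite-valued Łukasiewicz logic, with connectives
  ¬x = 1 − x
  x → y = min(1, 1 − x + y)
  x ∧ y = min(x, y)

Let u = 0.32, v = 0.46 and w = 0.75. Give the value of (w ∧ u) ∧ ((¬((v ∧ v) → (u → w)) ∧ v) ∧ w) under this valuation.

w ∧ u = min(0.75, 0.32) = 0.32
v ∧ v = min(0.46, 0.46) = 0.46
u → w = min(1, 1 − 0.32 + 0.75) = min(1, 1.43) = 1.00
(v ∧ v) → (u → w) = min(1, 1 − 0.46 + 1.00) = min(1, 1.54) = 1.00
¬((v ∧ v) → (u → w)) = 1 − 1.00 = 0.00
¬((v ∧ v) → (u → w)) ∧ v = min(0.00, 0.46) = 0.00
(¬((v ∧ v) → (u → w)) ∧ v) ∧ w = min(0.00, 0.75) = 0.00
(w ∧ u) ∧ ((¬((v ∧ v) → (u → w)) ∧ v) ∧ w) = min(0.32, 0.00) = 0.00

0.00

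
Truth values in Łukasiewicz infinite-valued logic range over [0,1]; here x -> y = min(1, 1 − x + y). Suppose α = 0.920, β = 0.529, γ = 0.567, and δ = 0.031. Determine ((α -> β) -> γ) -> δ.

0.073

α -> β = min(1, 1 − 0.920 + 0.529) = min(1, 0.609) = 0.609
(α -> β) -> γ = min(1, 1 − 0.609 + 0.567) = min(1, 0.958) = 0.958
((α -> β) -> γ) -> δ = min(1, 1 − 0.958 + 0.031) = min(1, 0.073) = 0.073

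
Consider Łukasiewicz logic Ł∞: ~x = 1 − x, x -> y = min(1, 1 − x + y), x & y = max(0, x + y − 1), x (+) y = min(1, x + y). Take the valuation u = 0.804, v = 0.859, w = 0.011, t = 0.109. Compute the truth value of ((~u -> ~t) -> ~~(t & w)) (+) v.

0.859

~u = 1 − 0.804 = 0.196
~t = 1 − 0.109 = 0.891
~u -> ~t = min(1, 1 − 0.196 + 0.891) = min(1, 1.695) = 1.000
t & w = max(0, 0.109 + 0.011 − 1) = max(0, -0.880) = 0.000
~(t & w) = 1 − 0.000 = 1.000
~~(t & w) = 1 − 1.000 = 0.000
(~u -> ~t) -> ~~(t & w) = min(1, 1 − 1.000 + 0.000) = min(1, 0.000) = 0.000
((~u -> ~t) -> ~~(t & w)) (+) v = min(1, 0.000 + 0.859) = min(1, 0.859) = 0.859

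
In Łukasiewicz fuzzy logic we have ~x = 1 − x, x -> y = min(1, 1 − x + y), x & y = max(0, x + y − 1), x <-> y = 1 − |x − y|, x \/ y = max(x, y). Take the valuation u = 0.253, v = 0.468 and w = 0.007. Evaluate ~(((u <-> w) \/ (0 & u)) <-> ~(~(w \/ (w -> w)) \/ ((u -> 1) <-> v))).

u <-> w = 1 − |0.253 − 0.007| = 1 − 0.246 = 0.754
0 & u = max(0, 0.000 + 0.253 − 1) = max(0, -0.747) = 0.000
(u <-> w) \/ (0 & u) = max(0.754, 0.000) = 0.754
w -> w = min(1, 1 − 0.007 + 0.007) = min(1, 1.000) = 1.000
w \/ (w -> w) = max(0.007, 1.000) = 1.000
~(w \/ (w -> w)) = 1 − 1.000 = 0.000
u -> 1 = min(1, 1 − 0.253 + 1.000) = min(1, 1.747) = 1.000
(u -> 1) <-> v = 1 − |1.000 − 0.468| = 1 − 0.532 = 0.468
~(w \/ (w -> w)) \/ ((u -> 1) <-> v) = max(0.000, 0.468) = 0.468
~(~(w \/ (w -> w)) \/ ((u -> 1) <-> v)) = 1 − 0.468 = 0.532
((u <-> w) \/ (0 & u)) <-> ~(~(w \/ (w -> w)) \/ ((u -> 1) <-> v)) = 1 − |0.754 − 0.532| = 1 − 0.222 = 0.778
~(((u <-> w) \/ (0 & u)) <-> ~(~(w \/ (w -> w)) \/ ((u -> 1) <-> v))) = 1 − 0.778 = 0.222

0.222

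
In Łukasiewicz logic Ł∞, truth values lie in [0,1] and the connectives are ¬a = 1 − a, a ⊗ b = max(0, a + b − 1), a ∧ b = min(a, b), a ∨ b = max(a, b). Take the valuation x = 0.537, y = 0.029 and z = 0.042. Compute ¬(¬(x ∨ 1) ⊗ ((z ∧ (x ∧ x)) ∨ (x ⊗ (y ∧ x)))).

x ∨ 1 = max(0.537, 1.000) = 1.000
¬(x ∨ 1) = 1 − 1.000 = 0.000
x ∧ x = min(0.537, 0.537) = 0.537
z ∧ (x ∧ x) = min(0.042, 0.537) = 0.042
y ∧ x = min(0.029, 0.537) = 0.029
x ⊗ (y ∧ x) = max(0, 0.537 + 0.029 − 1) = max(0, -0.434) = 0.000
(z ∧ (x ∧ x)) ∨ (x ⊗ (y ∧ x)) = max(0.042, 0.000) = 0.042
¬(x ∨ 1) ⊗ ((z ∧ (x ∧ x)) ∨ (x ⊗ (y ∧ x))) = max(0, 0.000 + 0.042 − 1) = max(0, -0.958) = 0.000
¬(¬(x ∨ 1) ⊗ ((z ∧ (x ∧ x)) ∨ (x ⊗ (y ∧ x)))) = 1 − 0.000 = 1.000

1.000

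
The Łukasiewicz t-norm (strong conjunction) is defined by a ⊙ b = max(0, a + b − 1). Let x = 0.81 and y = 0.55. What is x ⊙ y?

x ⊙ y = max(0, 0.81 + 0.55 − 1) = max(0, 0.36) = 0.36
For comparison, the Gödel (minimum) t-norm min(a, b) would give 0.55.

0.36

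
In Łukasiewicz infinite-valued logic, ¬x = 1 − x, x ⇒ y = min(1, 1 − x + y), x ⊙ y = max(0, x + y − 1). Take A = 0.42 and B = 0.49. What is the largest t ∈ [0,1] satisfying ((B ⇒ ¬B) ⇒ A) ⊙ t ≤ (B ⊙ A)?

0.58

¬B = 1 − 0.49 = 0.51
B ⇒ ¬B = min(1, 1 − 0.49 + 0.51) = min(1, 1.02) = 1.00
(B ⇒ ¬B) ⇒ A = min(1, 1 − 1.00 + 0.42) = min(1, 0.42) = 0.42
So the left factor is (B ⇒ ¬B) ⇒ A = 0.42.
B ⊙ A = max(0, 0.49 + 0.42 − 1) = max(0, -0.09) = 0.00
So the right-hand bound is B ⊙ A = 0.00.
The residuum of the Łukasiewicz t-norm gives the supremum: min(1, 1 − 0.42 + 0.00).
1 − 0.42 + 0.00 = 0.58, so t = min(1, 0.58) = 0.58.
Check: 0.42 ⊙ 0.58 = max(0, 0.00) = 0.00 ≤ 0.00.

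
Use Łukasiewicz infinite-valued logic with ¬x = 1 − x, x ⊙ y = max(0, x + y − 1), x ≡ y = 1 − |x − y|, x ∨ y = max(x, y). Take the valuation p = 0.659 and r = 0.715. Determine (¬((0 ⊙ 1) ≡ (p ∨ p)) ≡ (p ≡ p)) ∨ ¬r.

0.659

0 ⊙ 1 = max(0, 0.000 + 1.000 − 1) = max(0, 0.000) = 0.000
p ∨ p = max(0.659, 0.659) = 0.659
(0 ⊙ 1) ≡ (p ∨ p) = 1 − |0.000 − 0.659| = 1 − 0.659 = 0.341
¬((0 ⊙ 1) ≡ (p ∨ p)) = 1 − 0.341 = 0.659
p ≡ p = 1 − |0.659 − 0.659| = 1 − 0.000 = 1.000
¬((0 ⊙ 1) ≡ (p ∨ p)) ≡ (p ≡ p) = 1 − |0.659 − 1.000| = 1 − 0.341 = 0.659
¬r = 1 − 0.715 = 0.285
(¬((0 ⊙ 1) ≡ (p ∨ p)) ≡ (p ≡ p)) ∨ ¬r = max(0.659, 0.285) = 0.659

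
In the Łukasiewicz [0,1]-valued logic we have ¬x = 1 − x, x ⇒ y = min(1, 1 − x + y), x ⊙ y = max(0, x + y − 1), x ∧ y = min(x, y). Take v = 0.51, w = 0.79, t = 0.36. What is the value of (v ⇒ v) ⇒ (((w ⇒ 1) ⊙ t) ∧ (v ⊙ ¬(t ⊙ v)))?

v ⇒ v = min(1, 1 − 0.51 + 0.51) = min(1, 1.00) = 1.00
w ⇒ 1 = min(1, 1 − 0.79 + 1.00) = min(1, 1.21) = 1.00
(w ⇒ 1) ⊙ t = max(0, 1.00 + 0.36 − 1) = max(0, 0.36) = 0.36
t ⊙ v = max(0, 0.36 + 0.51 − 1) = max(0, -0.13) = 0.00
¬(t ⊙ v) = 1 − 0.00 = 1.00
v ⊙ ¬(t ⊙ v) = max(0, 0.51 + 1.00 − 1) = max(0, 0.51) = 0.51
((w ⇒ 1) ⊙ t) ∧ (v ⊙ ¬(t ⊙ v)) = min(0.36, 0.51) = 0.36
(v ⇒ v) ⇒ (((w ⇒ 1) ⊙ t) ∧ (v ⊙ ¬(t ⊙ v))) = min(1, 1 − 1.00 + 0.36) = min(1, 0.36) = 0.36

0.36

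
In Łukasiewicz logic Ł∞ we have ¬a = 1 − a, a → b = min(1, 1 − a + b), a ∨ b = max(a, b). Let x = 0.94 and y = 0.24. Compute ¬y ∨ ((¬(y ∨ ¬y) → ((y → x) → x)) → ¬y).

0.76

¬y = 1 − 0.24 = 0.76
y ∨ ¬y = max(0.24, 0.76) = 0.76
¬(y ∨ ¬y) = 1 − 0.76 = 0.24
y → x = min(1, 1 − 0.24 + 0.94) = min(1, 1.70) = 1.00
(y → x) → x = min(1, 1 − 1.00 + 0.94) = min(1, 0.94) = 0.94
¬(y ∨ ¬y) → ((y → x) → x) = min(1, 1 − 0.24 + 0.94) = min(1, 1.70) = 1.00
(¬(y ∨ ¬y) → ((y → x) → x)) → ¬y = min(1, 1 − 1.00 + 0.76) = min(1, 0.76) = 0.76
¬y ∨ ((¬(y ∨ ¬y) → ((y → x) → x)) → ¬y) = max(0.76, 0.76) = 0.76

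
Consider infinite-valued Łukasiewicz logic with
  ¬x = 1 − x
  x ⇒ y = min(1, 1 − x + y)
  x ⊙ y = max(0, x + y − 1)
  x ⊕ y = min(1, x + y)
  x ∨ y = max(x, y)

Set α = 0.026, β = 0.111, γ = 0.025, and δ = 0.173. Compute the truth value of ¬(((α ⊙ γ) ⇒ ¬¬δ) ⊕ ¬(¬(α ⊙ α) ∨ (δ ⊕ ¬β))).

0.000

α ⊙ γ = max(0, 0.026 + 0.025 − 1) = max(0, -0.949) = 0.000
¬δ = 1 − 0.173 = 0.827
¬¬δ = 1 − 0.827 = 0.173
(α ⊙ γ) ⇒ ¬¬δ = min(1, 1 − 0.000 + 0.173) = min(1, 1.173) = 1.000
α ⊙ α = max(0, 0.026 + 0.026 − 1) = max(0, -0.948) = 0.000
¬(α ⊙ α) = 1 − 0.000 = 1.000
¬β = 1 − 0.111 = 0.889
δ ⊕ ¬β = min(1, 0.173 + 0.889) = min(1, 1.062) = 1.000
¬(α ⊙ α) ∨ (δ ⊕ ¬β) = max(1.000, 1.000) = 1.000
¬(¬(α ⊙ α) ∨ (δ ⊕ ¬β)) = 1 − 1.000 = 0.000
((α ⊙ γ) ⇒ ¬¬δ) ⊕ ¬(¬(α ⊙ α) ∨ (δ ⊕ ¬β)) = min(1, 1.000 + 0.000) = min(1, 1.000) = 1.000
¬(((α ⊙ γ) ⇒ ¬¬δ) ⊕ ¬(¬(α ⊙ α) ∨ (δ ⊕ ¬β))) = 1 − 1.000 = 0.000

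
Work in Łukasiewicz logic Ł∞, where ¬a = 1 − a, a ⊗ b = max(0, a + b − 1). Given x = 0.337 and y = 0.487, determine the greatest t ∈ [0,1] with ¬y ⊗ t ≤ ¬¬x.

0.824

¬y = 1 − 0.487 = 0.513
So the left factor is ¬y = 0.513.
¬x = 1 − 0.337 = 0.663
¬¬x = 1 − 0.663 = 0.337
So the right-hand bound is ¬¬x = 0.337.
The residuum of the Łukasiewicz t-norm gives the supremum: min(1, 1 − 0.513 + 0.337).
1 − 0.513 + 0.337 = 0.824, so t = min(1, 0.824) = 0.824.
Check: 0.513 ⊗ 0.824 = max(0, 0.337) = 0.337 ≤ 0.337.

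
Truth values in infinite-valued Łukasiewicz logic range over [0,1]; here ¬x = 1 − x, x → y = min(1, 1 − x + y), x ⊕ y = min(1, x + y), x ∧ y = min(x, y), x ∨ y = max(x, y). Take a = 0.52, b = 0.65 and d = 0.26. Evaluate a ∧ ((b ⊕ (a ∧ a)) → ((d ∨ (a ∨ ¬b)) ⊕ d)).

0.52

a ∧ a = min(0.52, 0.52) = 0.52
b ⊕ (a ∧ a) = min(1, 0.65 + 0.52) = min(1, 1.17) = 1.00
¬b = 1 − 0.65 = 0.35
a ∨ ¬b = max(0.52, 0.35) = 0.52
d ∨ (a ∨ ¬b) = max(0.26, 0.52) = 0.52
(d ∨ (a ∨ ¬b)) ⊕ d = min(1, 0.52 + 0.26) = min(1, 0.78) = 0.78
(b ⊕ (a ∧ a)) → ((d ∨ (a ∨ ¬b)) ⊕ d) = min(1, 1 − 1.00 + 0.78) = min(1, 0.78) = 0.78
a ∧ ((b ⊕ (a ∧ a)) → ((d ∨ (a ∨ ¬b)) ⊕ d)) = min(0.52, 0.78) = 0.52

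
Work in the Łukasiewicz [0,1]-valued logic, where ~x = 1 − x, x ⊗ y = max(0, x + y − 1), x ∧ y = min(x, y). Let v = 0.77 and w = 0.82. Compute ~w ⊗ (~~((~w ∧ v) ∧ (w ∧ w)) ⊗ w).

0.00

~w = 1 − 0.82 = 0.18
~w ∧ v = min(0.18, 0.77) = 0.18
w ∧ w = min(0.82, 0.82) = 0.82
(~w ∧ v) ∧ (w ∧ w) = min(0.18, 0.82) = 0.18
~((~w ∧ v) ∧ (w ∧ w)) = 1 − 0.18 = 0.82
~~((~w ∧ v) ∧ (w ∧ w)) = 1 − 0.82 = 0.18
~~((~w ∧ v) ∧ (w ∧ w)) ⊗ w = max(0, 0.18 + 0.82 − 1) = max(0, 0.00) = 0.00
~w ⊗ (~~((~w ∧ v) ∧ (w ∧ w)) ⊗ w) = max(0, 0.18 + 0.00 − 1) = max(0, -0.82) = 0.00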